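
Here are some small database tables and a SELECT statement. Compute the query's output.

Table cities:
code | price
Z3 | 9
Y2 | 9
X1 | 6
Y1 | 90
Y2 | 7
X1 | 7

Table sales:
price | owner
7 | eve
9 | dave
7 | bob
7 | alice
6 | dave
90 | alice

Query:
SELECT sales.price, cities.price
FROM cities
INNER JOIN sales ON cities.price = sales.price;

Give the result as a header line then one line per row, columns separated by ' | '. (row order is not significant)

== RESULT ==
sales.price | cities.price
9 | 9
9 | 9
6 | 6
90 | 90
7 | 7
7 | 7
7 | 7
7 | 7
7 | 7
7 | 7

Derivation:
After JOIN sales (10 rows):
cities.code | cities.price | sales.price | sales.owner
Z3 | 9 | 9 | dave
Y2 | 9 | 9 | dave
X1 | 6 | 6 | dave
Y1 | 90 | 90 | alice
Y2 | 7 | 7 | eve
Y2 | 7 | 7 | bob
Y2 | 7 | 7 | alice
X1 | 7 | 7 | eve
X1 | 7 | 7 | bob
X1 | 7 | 7 | alice
After SELECT (10 rows):
sales.price | cities.price
9 | 9
9 | 9
6 | 6
90 | 90
7 | 7
7 | 7
7 | 7
7 | 7
7 | 7
7 | 7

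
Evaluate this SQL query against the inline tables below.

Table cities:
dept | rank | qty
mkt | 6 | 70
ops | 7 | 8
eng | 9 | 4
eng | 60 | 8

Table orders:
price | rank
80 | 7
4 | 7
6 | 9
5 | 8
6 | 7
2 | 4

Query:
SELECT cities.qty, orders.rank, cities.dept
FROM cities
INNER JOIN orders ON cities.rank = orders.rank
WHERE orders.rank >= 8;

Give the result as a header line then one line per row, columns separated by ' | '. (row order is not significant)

== RESULT ==
cities.qty | orders.rank | cities.dept
4 | 9 | eng

Derivation:
After JOIN orders (4 rows):
cities.dept | cities.rank | cities.qty | orders.price | orders.rank
ops | 7 | 8 | 80 | 7
ops | 7 | 8 | 4 | 7
ops | 7 | 8 | 6 | 7
eng | 9 | 4 | 6 | 9
After WHERE (1 rows):
cities.dept | cities.rank | cities.qty | orders.price | orders.rank
eng | 9 | 4 | 6 | 9
After SELECT (1 rows):
cities.qty | orders.rank | cities.dept
4 | 9 | eng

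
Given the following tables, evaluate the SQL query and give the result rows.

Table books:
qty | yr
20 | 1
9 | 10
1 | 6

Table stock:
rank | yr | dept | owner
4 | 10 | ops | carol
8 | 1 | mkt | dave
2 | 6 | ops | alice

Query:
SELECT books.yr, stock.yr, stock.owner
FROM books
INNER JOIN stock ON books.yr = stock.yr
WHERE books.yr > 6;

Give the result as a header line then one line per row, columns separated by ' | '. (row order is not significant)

After JOIN stock (3 rows):
books.qty | books.yr | stock.rank | stock.yr | stock.dept | stock.owner
20 | 1 | 8 | 1 | mkt | dave
9 | 10 | 4 | 10 | ops | carol
1 | 6 | 2 | 6 | ops | alice
After WHERE (1 rows):
books.qty | books.yr | stock.rank | stock.yr | stock.dept | stock.owner
9 | 10 | 4 | 10 | ops | carol
After SELECT (1 rows):
books.yr | stock.yr | stock.owner
10 | 10 | carol

== RESULT ==
books.yr | stock.yr | stock.owner
10 | 10 | carol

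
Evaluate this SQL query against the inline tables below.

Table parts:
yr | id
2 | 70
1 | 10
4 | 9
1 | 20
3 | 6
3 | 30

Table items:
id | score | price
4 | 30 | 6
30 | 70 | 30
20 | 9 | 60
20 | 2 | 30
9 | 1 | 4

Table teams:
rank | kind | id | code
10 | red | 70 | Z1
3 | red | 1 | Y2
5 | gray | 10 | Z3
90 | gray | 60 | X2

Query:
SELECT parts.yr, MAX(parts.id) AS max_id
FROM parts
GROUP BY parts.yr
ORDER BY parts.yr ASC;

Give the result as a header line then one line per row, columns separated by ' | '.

After GROUP BY (4 rows):
parts.yr | max_id
2 | 70
1 | 20
4 | 9
3 | 30
After ORDER BY (4 rows):
parts.yr | max_id
1 | 20
2 | 70
3 | 30
4 | 9

== RESULT ==
parts.yr | max_id
1 | 20
2 | 70
3 | 30
4 | 9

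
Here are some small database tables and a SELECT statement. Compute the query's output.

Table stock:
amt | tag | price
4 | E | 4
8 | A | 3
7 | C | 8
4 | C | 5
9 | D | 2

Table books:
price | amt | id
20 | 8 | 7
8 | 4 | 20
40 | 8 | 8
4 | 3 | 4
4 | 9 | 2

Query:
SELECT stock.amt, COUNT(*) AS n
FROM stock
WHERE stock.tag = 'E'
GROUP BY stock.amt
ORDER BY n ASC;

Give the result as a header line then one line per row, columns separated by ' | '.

== RESULT ==
stock.amt | n
4 | 1

Derivation:
After WHERE (1 rows):
stock.amt | stock.tag | stock.price
4 | E | 4
After GROUP BY (1 rows):
stock.amt | n
4 | 1
After ORDER BY (1 rows):
stock.amt | n
4 | 1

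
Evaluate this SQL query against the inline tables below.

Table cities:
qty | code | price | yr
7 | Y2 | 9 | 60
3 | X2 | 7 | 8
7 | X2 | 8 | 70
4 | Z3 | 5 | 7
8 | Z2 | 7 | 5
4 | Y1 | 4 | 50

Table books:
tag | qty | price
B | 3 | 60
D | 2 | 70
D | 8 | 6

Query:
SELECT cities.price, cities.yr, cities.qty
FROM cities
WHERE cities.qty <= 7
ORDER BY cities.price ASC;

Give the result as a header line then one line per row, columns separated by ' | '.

After WHERE (5 rows):
cities.qty | cities.code | cities.price | cities.yr
7 | Y2 | 9 | 60
3 | X2 | 7 | 8
7 | X2 | 8 | 70
4 | Z3 | 5 | 7
4 | Y1 | 4 | 50
After SELECT (5 rows):
cities.price | cities.yr | cities.qty
9 | 60 | 7
7 | 8 | 3
8 | 70 | 7
5 | 7 | 4
4 | 50 | 4
After ORDER BY (5 rows):
cities.price | cities.yr | cities.qty
4 | 50 | 4
5 | 7 | 4
7 | 8 | 3
8 | 70 | 7
9 | 60 | 7

== RESULT ==
cities.price | cities.yr | cities.qty
4 | 50 | 4
5 | 7 | 4
7 | 8 | 3
8 | 70 | 7
9 | 60 | 7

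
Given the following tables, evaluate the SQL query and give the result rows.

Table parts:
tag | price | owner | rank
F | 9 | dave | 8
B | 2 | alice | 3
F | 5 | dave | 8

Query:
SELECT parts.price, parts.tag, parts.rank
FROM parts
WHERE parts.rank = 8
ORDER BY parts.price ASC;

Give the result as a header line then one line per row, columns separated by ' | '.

After WHERE (2 rows):
parts.tag | parts.price | parts.owner | parts.rank
F | 9 | dave | 8
F | 5 | dave | 8
After SELECT (2 rows):
parts.price | parts.tag | parts.rank
9 | F | 8
5 | F | 8
After ORDER BY (2 rows):
parts.price | parts.tag | parts.rank
5 | F | 8
9 | F | 8

== RESULT ==
parts.price | parts.tag | parts.rank
5 | F | 8
9 | F | 8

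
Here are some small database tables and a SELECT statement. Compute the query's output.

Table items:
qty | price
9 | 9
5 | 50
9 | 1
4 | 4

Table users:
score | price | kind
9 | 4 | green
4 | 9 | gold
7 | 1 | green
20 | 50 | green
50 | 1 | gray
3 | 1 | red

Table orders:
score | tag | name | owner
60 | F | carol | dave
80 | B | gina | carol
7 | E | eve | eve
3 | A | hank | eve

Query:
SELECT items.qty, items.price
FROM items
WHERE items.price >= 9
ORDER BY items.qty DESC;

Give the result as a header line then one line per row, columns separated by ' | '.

After WHERE (2 rows):
items.qty | items.price
9 | 9
5 | 50
After SELECT (2 rows):
items.qty | items.price
9 | 9
5 | 50
After ORDER BY (2 rows):
items.qty | items.price
9 | 9
5 | 50

== RESULT ==
items.qty | items.price
9 | 9
5 | 50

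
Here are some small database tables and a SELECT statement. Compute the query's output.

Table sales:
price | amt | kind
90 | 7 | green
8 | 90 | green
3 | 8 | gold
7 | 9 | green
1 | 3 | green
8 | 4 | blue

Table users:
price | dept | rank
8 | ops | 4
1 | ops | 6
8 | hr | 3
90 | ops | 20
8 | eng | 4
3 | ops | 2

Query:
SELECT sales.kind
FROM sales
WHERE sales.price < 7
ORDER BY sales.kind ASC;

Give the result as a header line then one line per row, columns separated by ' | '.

After WHERE (2 rows):
sales.price | sales.amt | sales.kind
3 | 8 | gold
1 | 3 | green
After SELECT (2 rows):
sales.kind
gold
green
After ORDER BY (2 rows):
sales.kind
gold
green

== RESULT ==
sales.kind
gold
green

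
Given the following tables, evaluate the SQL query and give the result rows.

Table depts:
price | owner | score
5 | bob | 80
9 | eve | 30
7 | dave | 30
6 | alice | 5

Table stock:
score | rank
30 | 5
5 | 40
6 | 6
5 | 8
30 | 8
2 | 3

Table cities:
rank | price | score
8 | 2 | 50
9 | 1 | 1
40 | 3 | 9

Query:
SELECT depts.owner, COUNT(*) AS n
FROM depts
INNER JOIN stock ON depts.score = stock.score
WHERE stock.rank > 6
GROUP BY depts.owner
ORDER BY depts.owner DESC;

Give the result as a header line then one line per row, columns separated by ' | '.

== RESULT ==
depts.owner | n
eve | 1
dave | 1
alice | 2

Derivation:
After JOIN stock (6 rows):
depts.price | depts.owner | depts.score | stock.score | stock.rank
9 | eve | 30 | 30 | 5
9 | eve | 30 | 30 | 8
7 | dave | 30 | 30 | 5
7 | dave | 30 | 30 | 8
6 | alice | 5 | 5 | 40
6 | alice | 5 | 5 | 8
After WHERE (4 rows):
depts.price | depts.owner | depts.score | stock.score | stock.rank
9 | eve | 30 | 30 | 8
7 | dave | 30 | 30 | 8
6 | alice | 5 | 5 | 40
6 | alice | 5 | 5 | 8
After GROUP BY (3 rows):
depts.owner | n
eve | 1
dave | 1
alice | 2
After ORDER BY (3 rows):
depts.owner | n
eve | 1
dave | 1
alice | 2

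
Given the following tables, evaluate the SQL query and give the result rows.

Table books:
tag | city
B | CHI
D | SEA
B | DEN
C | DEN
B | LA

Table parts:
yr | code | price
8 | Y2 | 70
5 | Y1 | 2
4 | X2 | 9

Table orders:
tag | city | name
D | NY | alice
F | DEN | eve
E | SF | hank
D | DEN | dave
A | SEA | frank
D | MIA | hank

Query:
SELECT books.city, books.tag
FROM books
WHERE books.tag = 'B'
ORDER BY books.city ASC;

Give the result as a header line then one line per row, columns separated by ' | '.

== RESULT ==
books.city | books.tag
CHI | B
DEN | B
LA | B

Derivation:
After WHERE (3 rows):
books.tag | books.city
B | CHI
B | DEN
B | LA
After SELECT (3 rows):
books.city | books.tag
CHI | B
DEN | B
LA | B
After ORDER BY (3 rows):
books.city | books.tag
CHI | B
DEN | B
LA | B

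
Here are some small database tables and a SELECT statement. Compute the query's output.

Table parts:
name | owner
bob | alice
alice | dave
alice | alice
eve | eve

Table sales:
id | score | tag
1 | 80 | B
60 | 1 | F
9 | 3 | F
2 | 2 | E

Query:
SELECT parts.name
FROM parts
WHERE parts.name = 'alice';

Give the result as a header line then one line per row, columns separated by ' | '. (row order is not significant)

After WHERE (2 rows):
parts.name | parts.owner
alice | dave
alice | alice
After SELECT (2 rows):
parts.name
alice
alice

== RESULT ==
parts.name
alice
alice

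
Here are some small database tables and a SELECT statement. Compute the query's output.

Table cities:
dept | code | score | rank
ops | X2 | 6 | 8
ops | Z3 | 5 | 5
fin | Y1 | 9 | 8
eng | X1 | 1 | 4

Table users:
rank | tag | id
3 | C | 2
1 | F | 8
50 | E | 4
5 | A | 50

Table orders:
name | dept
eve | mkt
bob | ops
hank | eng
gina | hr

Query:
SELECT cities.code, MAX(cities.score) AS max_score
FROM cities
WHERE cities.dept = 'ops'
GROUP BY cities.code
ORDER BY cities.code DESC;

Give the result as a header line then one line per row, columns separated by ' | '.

After WHERE (2 rows):
cities.dept | cities.code | cities.score | cities.rank
ops | X2 | 6 | 8
ops | Z3 | 5 | 5
After GROUP BY (2 rows):
cities.code | max_score
X2 | 6
Z3 | 5
After ORDER BY (2 rows):
cities.code | max_score
Z3 | 5
X2 | 6

== RESULT ==
cities.code | max_score
Z3 | 5
X2 | 6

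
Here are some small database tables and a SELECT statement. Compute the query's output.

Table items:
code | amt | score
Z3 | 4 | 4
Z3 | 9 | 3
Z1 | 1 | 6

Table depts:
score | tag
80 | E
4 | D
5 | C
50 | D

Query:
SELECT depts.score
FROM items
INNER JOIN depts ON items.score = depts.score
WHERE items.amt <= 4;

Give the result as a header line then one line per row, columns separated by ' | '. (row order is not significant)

== RESULT ==
depts.score
4

Derivation:
After JOIN depts (1 rows):
items.code | items.amt | items.score | depts.score | depts.tag
Z3 | 4 | 4 | 4 | D
After WHERE (1 rows):
items.code | items.amt | items.score | depts.score | depts.tag
Z3 | 4 | 4 | 4 | D
After SELECT (1 rows):
depts.score
4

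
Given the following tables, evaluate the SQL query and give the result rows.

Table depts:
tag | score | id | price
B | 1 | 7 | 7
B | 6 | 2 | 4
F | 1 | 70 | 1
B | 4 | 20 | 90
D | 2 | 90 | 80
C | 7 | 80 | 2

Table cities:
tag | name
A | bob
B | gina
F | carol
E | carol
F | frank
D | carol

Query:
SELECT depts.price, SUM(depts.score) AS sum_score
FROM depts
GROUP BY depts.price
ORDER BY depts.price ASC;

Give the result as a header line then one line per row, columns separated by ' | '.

After GROUP BY (6 rows):
depts.price | sum_score
7 | 1
4 | 6
1 | 1
90 | 4
80 | 2
2 | 7
After ORDER BY (6 rows):
depts.price | sum_score
1 | 1
2 | 7
4 | 6
7 | 1
80 | 2
90 | 4

== RESULT ==
depts.price | sum_score
1 | 1
2 | 7
4 | 6
7 | 1
80 | 2
90 | 4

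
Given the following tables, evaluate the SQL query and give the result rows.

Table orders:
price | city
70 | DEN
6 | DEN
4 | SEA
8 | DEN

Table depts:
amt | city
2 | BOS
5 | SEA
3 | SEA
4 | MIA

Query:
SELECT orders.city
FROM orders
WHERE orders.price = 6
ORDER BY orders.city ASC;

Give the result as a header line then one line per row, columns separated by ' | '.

== RESULT ==
orders.city
DEN

Derivation:
After WHERE (1 rows):
orders.price | orders.city
6 | DEN
After SELECT (1 rows):
orders.city
DEN
After ORDER BY (1 rows):
orders.city
DEN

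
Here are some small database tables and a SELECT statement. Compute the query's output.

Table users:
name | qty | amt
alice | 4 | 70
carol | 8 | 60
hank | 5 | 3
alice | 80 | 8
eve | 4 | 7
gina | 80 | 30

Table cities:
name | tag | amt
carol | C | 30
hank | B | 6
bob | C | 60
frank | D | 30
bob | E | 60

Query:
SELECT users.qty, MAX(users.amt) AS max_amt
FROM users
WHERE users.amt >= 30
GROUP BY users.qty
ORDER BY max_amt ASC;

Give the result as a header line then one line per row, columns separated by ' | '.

After WHERE (3 rows):
users.name | users.qty | users.amt
alice | 4 | 70
carol | 8 | 60
gina | 80 | 30
After GROUP BY (3 rows):
users.qty | max_amt
4 | 70
8 | 60
80 | 30
After ORDER BY (3 rows):
users.qty | max_amt
80 | 30
8 | 60
4 | 70

== RESULT ==
users.qty | max_amt
80 | 30
8 | 60
4 | 70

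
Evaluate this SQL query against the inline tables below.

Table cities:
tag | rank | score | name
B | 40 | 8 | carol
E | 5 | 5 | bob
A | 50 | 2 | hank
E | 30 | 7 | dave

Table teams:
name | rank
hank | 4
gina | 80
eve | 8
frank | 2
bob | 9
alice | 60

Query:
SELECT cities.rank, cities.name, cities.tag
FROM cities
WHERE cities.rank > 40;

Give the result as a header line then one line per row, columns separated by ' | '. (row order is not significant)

After WHERE (1 rows):
cities.tag | cities.rank | cities.score | cities.name
A | 50 | 2 | hank
After SELECT (1 rows):
cities.rank | cities.name | cities.tag
50 | hank | A

== RESULT ==
cities.rank | cities.name | cities.tag
50 | hank | A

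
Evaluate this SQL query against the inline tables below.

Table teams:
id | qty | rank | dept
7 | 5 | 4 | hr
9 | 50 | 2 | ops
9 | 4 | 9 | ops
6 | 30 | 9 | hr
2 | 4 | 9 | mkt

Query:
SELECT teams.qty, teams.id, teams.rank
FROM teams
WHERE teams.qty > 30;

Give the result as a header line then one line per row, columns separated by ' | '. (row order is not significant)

== RESULT ==
teams.qty | teams.id | teams.rank
50 | 9 | 2

Derivation:
After WHERE (1 rows):
teams.id | teams.qty | teams.rank | teams.dept
9 | 50 | 2 | ops
After SELECT (1 rows):
teams.qty | teams.id | teams.rank
50 | 9 | 2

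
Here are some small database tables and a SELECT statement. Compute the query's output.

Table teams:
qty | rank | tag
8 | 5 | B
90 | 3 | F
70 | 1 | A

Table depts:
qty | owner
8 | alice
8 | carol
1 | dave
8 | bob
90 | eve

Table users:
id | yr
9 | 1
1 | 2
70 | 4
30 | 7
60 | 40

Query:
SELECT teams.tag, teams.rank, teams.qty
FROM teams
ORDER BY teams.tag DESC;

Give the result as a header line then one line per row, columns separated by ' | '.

After SELECT (3 rows):
teams.tag | teams.rank | teams.qty
B | 5 | 8
F | 3 | 90
A | 1 | 70
After ORDER BY (3 rows):
teams.tag | teams.rank | teams.qty
F | 3 | 90
B | 5 | 8
A | 1 | 70

== RESULT ==
teams.tag | teams.rank | teams.qty
F | 3 | 90
B | 5 | 8
A | 1 | 70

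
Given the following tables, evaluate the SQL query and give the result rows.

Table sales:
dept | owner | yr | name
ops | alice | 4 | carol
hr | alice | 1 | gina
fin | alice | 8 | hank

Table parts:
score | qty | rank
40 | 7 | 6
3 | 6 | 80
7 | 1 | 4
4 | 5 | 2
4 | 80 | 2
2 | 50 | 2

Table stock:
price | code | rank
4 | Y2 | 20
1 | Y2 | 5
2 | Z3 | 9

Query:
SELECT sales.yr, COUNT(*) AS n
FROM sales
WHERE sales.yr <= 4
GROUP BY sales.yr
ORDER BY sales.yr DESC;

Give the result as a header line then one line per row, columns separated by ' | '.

After WHERE (2 rows):
sales.dept | sales.owner | sales.yr | sales.name
ops | alice | 4 | carol
hr | alice | 1 | gina
After GROUP BY (2 rows):
sales.yr | n
4 | 1
1 | 1
After ORDER BY (2 rows):
sales.yr | n
4 | 1
1 | 1

== RESULT ==
sales.yr | n
4 | 1
1 | 1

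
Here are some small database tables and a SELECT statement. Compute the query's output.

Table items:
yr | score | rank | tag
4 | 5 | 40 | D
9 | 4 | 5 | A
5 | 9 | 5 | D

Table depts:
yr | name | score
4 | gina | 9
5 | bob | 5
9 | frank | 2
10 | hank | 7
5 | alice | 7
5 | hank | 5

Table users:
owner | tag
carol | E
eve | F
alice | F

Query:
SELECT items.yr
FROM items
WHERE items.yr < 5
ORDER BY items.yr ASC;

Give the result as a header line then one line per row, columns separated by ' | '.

== RESULT ==
items.yr
4

Derivation:
After WHERE (1 rows):
items.yr | items.score | items.rank | items.tag
4 | 5 | 40 | D
After SELECT (1 rows):
items.yr
4
After ORDER BY (1 rows):
items.yr
4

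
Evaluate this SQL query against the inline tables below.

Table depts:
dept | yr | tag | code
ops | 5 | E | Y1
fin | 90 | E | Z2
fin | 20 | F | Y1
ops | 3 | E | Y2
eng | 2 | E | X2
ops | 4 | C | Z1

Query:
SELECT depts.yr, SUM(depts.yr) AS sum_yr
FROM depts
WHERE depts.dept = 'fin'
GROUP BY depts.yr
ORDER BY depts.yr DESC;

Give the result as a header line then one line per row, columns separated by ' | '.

After WHERE (2 rows):
depts.dept | depts.yr | depts.tag | depts.code
fin | 90 | E | Z2
fin | 20 | F | Y1
After GROUP BY (2 rows):
depts.yr | sum_yr
90 | 90
20 | 20
After ORDER BY (2 rows):
depts.yr | sum_yr
90 | 90
20 | 20

== RESULT ==
depts.yr | sum_yr
90 | 90
20 | 20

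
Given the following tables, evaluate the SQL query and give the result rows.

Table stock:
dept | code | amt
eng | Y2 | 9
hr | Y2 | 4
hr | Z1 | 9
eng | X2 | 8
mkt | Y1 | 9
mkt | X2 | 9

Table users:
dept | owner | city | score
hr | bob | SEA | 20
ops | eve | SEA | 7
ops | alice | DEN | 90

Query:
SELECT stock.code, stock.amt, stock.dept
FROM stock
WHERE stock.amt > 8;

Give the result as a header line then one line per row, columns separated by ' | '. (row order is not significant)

After WHERE (4 rows):
stock.dept | stock.code | stock.amt
eng | Y2 | 9
hr | Z1 | 9
mkt | Y1 | 9
mkt | X2 | 9
After SELECT (4 rows):
stock.code | stock.amt | stock.dept
Y2 | 9 | eng
Z1 | 9 | hr
Y1 | 9 | mkt
X2 | 9 | mkt

== RESULT ==
stock.code | stock.amt | stock.dept
Y2 | 9 | eng
Z1 | 9 | hr
Y1 | 9 | mkt
X2 | 9 | mkt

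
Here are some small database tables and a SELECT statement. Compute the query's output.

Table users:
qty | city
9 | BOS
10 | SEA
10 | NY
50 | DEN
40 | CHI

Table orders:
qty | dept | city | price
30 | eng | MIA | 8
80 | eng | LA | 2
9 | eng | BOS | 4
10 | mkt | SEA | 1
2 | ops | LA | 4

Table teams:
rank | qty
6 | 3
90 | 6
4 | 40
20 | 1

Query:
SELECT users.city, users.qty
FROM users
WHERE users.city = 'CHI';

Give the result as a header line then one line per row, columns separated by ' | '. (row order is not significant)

== RESULT ==
users.city | users.qty
CHI | 40

Derivation:
After WHERE (1 rows):
users.qty | users.city
40 | CHI
After SELECT (1 rows):
users.city | users.qty
CHI | 40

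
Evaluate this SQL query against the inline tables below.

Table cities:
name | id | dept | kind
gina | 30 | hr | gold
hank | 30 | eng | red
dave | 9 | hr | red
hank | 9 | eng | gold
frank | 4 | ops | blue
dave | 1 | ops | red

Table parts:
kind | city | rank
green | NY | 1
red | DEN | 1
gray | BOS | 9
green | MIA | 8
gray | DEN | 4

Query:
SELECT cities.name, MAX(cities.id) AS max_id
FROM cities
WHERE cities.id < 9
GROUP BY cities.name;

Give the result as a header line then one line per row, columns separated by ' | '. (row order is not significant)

== RESULT ==
cities.name | max_id
frank | 4
dave | 1

Derivation:
After WHERE (2 rows):
cities.name | cities.id | cities.dept | cities.kind
frank | 4 | ops | blue
dave | 1 | ops | red
After GROUP BY (2 rows):
cities.name | max_id
frank | 4
dave | 1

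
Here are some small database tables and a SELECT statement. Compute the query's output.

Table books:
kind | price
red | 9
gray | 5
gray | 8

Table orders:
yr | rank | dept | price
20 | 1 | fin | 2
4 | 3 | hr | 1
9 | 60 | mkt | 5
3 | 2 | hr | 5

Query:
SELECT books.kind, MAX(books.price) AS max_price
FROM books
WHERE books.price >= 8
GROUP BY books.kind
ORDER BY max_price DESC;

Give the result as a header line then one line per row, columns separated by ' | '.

After WHERE (2 rows):
books.kind | books.price
red | 9
gray | 8
After GROUP BY (2 rows):
books.kind | max_price
red | 9
gray | 8
After ORDER BY (2 rows):
books.kind | max_price
red | 9
gray | 8

== RESULT ==
books.kind | max_price
red | 9
gray | 8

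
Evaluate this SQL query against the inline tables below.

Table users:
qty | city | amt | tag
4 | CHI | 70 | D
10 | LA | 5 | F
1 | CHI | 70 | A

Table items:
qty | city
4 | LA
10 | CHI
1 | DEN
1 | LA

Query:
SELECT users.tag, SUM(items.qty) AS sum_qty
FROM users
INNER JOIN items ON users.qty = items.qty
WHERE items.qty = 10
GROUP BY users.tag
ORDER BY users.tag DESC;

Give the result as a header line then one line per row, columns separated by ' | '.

After JOIN items (4 rows):
users.qty | users.city | users.amt | users.tag | items.qty | items.city
4 | CHI | 70 | D | 4 | LA
10 | LA | 5 | F | 10 | CHI
1 | CHI | 70 | A | 1 | DEN
1 | CHI | 70 | A | 1 | LA
After WHERE (1 rows):
users.qty | users.city | users.amt | users.tag | items.qty | items.city
10 | LA | 5 | F | 10 | CHI
After GROUP BY (1 rows):
users.tag | sum_qty
F | 10
After ORDER BY (1 rows):
users.tag | sum_qty
F | 10

== RESULT ==
users.tag | sum_qty
F | 10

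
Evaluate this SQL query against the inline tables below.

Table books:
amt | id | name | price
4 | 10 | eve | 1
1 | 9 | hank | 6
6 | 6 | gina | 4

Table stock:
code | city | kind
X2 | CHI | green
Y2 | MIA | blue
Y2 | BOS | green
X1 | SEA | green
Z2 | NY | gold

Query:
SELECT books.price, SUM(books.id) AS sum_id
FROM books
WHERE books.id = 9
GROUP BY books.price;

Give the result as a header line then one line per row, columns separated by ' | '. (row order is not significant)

After WHERE (1 rows):
books.amt | books.id | books.name | books.price
1 | 9 | hank | 6
After GROUP BY (1 rows):
books.price | sum_id
6 | 9

== RESULT ==
books.price | sum_id
6 | 9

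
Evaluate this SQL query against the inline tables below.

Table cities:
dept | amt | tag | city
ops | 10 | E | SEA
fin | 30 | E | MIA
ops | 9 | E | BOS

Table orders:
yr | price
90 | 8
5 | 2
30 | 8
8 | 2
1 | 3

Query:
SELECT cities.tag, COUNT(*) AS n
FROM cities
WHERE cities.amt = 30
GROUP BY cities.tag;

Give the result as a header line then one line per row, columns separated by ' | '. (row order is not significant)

== RESULT ==
cities.tag | n
E | 1

Derivation:
After WHERE (1 rows):
cities.dept | cities.amt | cities.tag | cities.city
fin | 30 | E | MIA
After GROUP BY (1 rows):
cities.tag | n
E | 1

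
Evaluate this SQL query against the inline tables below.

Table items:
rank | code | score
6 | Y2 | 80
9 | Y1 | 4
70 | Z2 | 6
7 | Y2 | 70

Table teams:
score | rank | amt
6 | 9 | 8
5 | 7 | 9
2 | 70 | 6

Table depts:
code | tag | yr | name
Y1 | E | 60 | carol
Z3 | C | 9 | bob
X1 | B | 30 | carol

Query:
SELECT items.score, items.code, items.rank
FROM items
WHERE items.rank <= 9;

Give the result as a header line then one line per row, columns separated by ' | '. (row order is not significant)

== RESULT ==
items.score | items.code | items.rank
80 | Y2 | 6
4 | Y1 | 9
70 | Y2 | 7

Derivation:
After WHERE (3 rows):
items.rank | items.code | items.score
6 | Y2 | 80
9 | Y1 | 4
7 | Y2 | 70
After SELECT (3 rows):
items.score | items.code | items.rank
80 | Y2 | 6
4 | Y1 | 9
70 | Y2 | 7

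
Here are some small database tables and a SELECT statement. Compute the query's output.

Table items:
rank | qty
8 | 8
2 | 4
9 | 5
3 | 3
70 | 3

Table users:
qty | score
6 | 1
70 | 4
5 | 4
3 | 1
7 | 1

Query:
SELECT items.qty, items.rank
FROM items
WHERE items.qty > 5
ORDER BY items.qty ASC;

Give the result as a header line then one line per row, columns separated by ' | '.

== RESULT ==
items.qty | items.rank
8 | 8

Derivation:
After WHERE (1 rows):
items.rank | items.qty
8 | 8
After SELECT (1 rows):
items.qty | items.rank
8 | 8
After ORDER BY (1 rows):
items.qty | items.rank
8 | 8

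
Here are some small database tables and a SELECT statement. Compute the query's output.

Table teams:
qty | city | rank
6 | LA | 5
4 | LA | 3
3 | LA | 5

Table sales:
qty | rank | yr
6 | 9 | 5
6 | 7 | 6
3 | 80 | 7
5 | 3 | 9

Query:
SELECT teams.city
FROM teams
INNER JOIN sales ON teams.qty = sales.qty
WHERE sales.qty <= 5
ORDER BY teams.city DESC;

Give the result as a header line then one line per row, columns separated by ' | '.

After JOIN sales (3 rows):
teams.qty | teams.city | teams.rank | sales.qty | sales.rank | sales.yr
6 | LA | 5 | 6 | 9 | 5
6 | LA | 5 | 6 | 7 | 6
3 | LA | 5 | 3 | 80 | 7
After WHERE (1 rows):
teams.qty | teams.city | teams.rank | sales.qty | sales.rank | sales.yr
3 | LA | 5 | 3 | 80 | 7
After SELECT (1 rows):
teams.city
LA
After ORDER BY (1 rows):
teams.city
LA

== RESULT ==
teams.city
LA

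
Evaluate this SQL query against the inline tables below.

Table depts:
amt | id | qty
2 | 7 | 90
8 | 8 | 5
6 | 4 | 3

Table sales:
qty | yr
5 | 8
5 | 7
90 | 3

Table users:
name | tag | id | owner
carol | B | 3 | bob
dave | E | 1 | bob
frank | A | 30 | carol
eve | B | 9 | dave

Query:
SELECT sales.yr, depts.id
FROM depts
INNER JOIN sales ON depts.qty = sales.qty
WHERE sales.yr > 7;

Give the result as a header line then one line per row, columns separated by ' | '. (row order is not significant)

After JOIN sales (3 rows):
depts.amt | depts.id | depts.qty | sales.qty | sales.yr
2 | 7 | 90 | 90 | 3
8 | 8 | 5 | 5 | 8
8 | 8 | 5 | 5 | 7
After WHERE (1 rows):
depts.amt | depts.id | depts.qty | sales.qty | sales.yr
8 | 8 | 5 | 5 | 8
After SELECT (1 rows):
sales.yr | depts.id
8 | 8

== RESULT ==
sales.yr | depts.id
8 | 8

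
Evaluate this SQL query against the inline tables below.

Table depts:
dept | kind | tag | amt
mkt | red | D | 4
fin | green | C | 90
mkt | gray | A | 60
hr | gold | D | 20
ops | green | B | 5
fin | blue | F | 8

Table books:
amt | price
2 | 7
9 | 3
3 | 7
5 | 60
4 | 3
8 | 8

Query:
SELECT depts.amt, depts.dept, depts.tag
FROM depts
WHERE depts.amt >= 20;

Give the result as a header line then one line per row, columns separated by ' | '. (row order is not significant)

After WHERE (3 rows):
depts.dept | depts.kind | depts.tag | depts.amt
fin | green | C | 90
mkt | gray | A | 60
hr | gold | D | 20
After SELECT (3 rows):
depts.amt | depts.dept | depts.tag
90 | fin | C
60 | mkt | A
20 | hr | D

== RESULT ==
depts.amt | depts.dept | depts.tag
90 | fin | C
60 | mkt | A
20 | hr | D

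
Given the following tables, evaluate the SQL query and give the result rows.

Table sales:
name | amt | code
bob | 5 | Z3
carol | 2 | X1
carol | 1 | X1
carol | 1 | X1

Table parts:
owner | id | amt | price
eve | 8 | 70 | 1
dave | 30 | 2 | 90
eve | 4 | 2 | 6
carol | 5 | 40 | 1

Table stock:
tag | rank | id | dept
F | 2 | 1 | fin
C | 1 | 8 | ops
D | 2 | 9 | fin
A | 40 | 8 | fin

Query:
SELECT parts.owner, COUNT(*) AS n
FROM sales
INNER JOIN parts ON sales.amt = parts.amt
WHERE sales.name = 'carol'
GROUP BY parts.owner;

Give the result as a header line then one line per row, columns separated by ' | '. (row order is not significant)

After JOIN parts (2 rows):
sales.name | sales.amt | sales.code | parts.owner | parts.id | parts.amt | parts.price
carol | 2 | X1 | dave | 30 | 2 | 90
carol | 2 | X1 | eve | 4 | 2 | 6
After WHERE (2 rows):
sales.name | sales.amt | sales.code | parts.owner | parts.id | parts.amt | parts.price
carol | 2 | X1 | dave | 30 | 2 | 90
carol | 2 | X1 | eve | 4 | 2 | 6
After GROUP BY (2 rows):
parts.owner | n
dave | 1
eve | 1

== RESULT ==
parts.owner | n
dave | 1
eve | 1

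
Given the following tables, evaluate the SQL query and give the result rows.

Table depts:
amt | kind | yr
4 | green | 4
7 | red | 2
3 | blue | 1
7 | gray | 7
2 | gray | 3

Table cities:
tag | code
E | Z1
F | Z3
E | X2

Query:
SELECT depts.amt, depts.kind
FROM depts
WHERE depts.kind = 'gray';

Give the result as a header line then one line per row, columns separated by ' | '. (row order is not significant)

== RESULT ==
depts.amt | depts.kind
7 | gray
2 | gray

Derivation:
After WHERE (2 rows):
depts.amt | depts.kind | depts.yr
7 | gray | 7
2 | gray | 3
After SELECT (2 rows):
depts.amt | depts.kind
7 | gray
2 | gray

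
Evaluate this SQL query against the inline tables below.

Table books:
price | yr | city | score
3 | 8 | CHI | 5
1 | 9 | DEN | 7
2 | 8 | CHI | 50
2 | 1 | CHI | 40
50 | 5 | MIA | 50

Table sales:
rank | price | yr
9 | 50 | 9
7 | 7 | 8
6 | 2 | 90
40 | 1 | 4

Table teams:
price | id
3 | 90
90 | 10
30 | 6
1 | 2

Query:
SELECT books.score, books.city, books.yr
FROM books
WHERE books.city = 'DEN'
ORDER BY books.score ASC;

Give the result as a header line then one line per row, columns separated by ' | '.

After WHERE (1 rows):
books.price | books.yr | books.city | books.score
1 | 9 | DEN | 7
After SELECT (1 rows):
books.score | books.city | books.yr
7 | DEN | 9
After ORDER BY (1 rows):
books.score | books.city | books.yr
7 | DEN | 9

== RESULT ==
books.score | books.city | books.yr
7 | DEN | 9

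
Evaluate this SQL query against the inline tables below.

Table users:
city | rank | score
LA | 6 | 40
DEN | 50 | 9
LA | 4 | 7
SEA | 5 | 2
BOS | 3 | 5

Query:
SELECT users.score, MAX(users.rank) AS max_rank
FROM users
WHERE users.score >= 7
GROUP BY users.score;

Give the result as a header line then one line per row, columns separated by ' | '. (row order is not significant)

After WHERE (3 rows):
users.city | users.rank | users.score
LA | 6 | 40
DEN | 50 | 9
LA | 4 | 7
After GROUP BY (3 rows):
users.score | max_rank
40 | 6
9 | 50
7 | 4

== RESULT ==
users.score | max_rank
40 | 6
9 | 50
7 | 4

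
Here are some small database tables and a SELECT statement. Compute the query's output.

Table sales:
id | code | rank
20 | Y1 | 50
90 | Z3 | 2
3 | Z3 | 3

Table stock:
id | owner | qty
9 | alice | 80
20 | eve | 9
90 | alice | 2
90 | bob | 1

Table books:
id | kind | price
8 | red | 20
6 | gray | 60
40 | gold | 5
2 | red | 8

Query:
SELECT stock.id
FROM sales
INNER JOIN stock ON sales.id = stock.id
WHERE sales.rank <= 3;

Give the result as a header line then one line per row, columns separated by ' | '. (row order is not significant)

== RESULT ==
stock.id
90
90

Derivation:
After JOIN stock (3 rows):
sales.id | sales.code | sales.rank | stock.id | stock.owner | stock.qty
20 | Y1 | 50 | 20 | eve | 9
90 | Z3 | 2 | 90 | alice | 2
90 | Z3 | 2 | 90 | bob | 1
After WHERE (2 rows):
sales.id | sales.code | sales.rank | stock.id | stock.owner | stock.qty
90 | Z3 | 2 | 90 | alice | 2
90 | Z3 | 2 | 90 | bob | 1
After SELECT (2 rows):
stock.id
90
90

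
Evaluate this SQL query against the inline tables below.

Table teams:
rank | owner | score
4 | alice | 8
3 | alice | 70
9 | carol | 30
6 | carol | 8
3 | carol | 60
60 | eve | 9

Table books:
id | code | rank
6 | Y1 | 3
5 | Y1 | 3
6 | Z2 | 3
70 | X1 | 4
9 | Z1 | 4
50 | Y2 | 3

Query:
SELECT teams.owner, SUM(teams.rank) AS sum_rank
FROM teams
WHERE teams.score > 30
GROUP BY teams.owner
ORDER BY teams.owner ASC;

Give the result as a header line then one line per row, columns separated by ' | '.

== RESULT ==
teams.owner | sum_rank
alice | 3
carol | 3

Derivation:
After WHERE (2 rows):
teams.rank | teams.owner | teams.score
3 | alice | 70
3 | carol | 60
After GROUP BY (2 rows):
teams.owner | sum_rank
alice | 3
carol | 3
After ORDER BY (2 rows):
teams.owner | sum_rank
alice | 3
carol | 3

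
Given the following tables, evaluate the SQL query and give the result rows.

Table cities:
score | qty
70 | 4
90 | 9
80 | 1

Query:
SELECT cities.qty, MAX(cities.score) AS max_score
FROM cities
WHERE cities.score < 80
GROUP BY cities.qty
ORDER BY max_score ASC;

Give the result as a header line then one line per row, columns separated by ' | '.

== RESULT ==
cities.qty | max_score
4 | 70

Derivation:
After WHERE (1 rows):
cities.score | cities.qty
70 | 4
After GROUP BY (1 rows):
cities.qty | max_score
4 | 70
After ORDER BY (1 rows):
cities.qty | max_score
4 | 70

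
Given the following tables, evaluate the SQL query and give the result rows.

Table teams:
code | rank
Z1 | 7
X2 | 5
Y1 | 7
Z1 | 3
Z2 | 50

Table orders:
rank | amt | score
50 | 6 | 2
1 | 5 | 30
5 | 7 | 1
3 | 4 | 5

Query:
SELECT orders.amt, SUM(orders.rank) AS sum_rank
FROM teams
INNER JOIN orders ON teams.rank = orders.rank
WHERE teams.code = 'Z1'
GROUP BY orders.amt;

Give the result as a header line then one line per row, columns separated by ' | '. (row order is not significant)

After JOIN orders (3 rows):
teams.code | teams.rank | orders.rank | orders.amt | orders.score
X2 | 5 | 5 | 7 | 1
Z1 | 3 | 3 | 4 | 5
Z2 | 50 | 50 | 6 | 2
After WHERE (1 rows):
teams.code | teams.rank | orders.rank | orders.amt | orders.score
Z1 | 3 | 3 | 4 | 5
After GROUP BY (1 rows):
orders.amt | sum_rank
4 | 3

== RESULT ==
orders.amt | sum_rank
4 | 3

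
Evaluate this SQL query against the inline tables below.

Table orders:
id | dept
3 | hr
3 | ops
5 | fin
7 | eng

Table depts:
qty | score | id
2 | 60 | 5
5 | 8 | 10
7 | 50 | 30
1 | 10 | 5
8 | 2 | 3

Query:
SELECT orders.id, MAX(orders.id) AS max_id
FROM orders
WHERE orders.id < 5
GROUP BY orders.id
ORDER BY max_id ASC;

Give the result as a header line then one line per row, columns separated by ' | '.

== RESULT ==
orders.id | max_id
3 | 3

Derivation:
After WHERE (2 rows):
orders.id | orders.dept
3 | hr
3 | ops
After GROUP BY (1 rows):
orders.id | max_id
3 | 3
After ORDER BY (1 rows):
orders.id | max_id
3 | 3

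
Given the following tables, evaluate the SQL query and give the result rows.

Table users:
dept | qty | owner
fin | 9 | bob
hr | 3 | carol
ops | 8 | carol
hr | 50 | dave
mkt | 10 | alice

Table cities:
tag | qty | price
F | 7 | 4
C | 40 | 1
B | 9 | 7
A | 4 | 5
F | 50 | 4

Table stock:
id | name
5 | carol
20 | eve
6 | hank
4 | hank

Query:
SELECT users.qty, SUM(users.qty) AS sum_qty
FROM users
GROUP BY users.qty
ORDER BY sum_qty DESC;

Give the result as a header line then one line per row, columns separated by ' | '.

After GROUP BY (5 rows):
users.qty | sum_qty
9 | 9
3 | 3
8 | 8
50 | 50
10 | 10
After ORDER BY (5 rows):
users.qty | sum_qty
50 | 50
10 | 10
9 | 9
8 | 8
3 | 3

== RESULT ==
users.qty | sum_qty
50 | 50
10 | 10
9 | 9
8 | 8
3 | 3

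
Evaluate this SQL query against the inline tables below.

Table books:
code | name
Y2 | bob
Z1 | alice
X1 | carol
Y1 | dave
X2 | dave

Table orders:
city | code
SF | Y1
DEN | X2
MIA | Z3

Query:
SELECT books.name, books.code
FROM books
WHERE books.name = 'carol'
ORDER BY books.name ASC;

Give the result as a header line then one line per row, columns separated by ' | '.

After WHERE (1 rows):
books.code | books.name
X1 | carol
After SELECT (1 rows):
books.name | books.code
carol | X1
After ORDER BY (1 rows):
books.name | books.code
carol | X1

== RESULT ==
books.name | books.code
carol | X1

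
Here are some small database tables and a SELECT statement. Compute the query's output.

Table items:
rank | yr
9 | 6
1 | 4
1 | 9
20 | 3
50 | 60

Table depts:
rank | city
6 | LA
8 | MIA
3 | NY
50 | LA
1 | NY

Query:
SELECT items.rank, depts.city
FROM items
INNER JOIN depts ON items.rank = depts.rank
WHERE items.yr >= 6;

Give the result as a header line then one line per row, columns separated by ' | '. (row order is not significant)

After JOIN depts (3 rows):
items.rank | items.yr | depts.rank | depts.city
1 | 4 | 1 | NY
1 | 9 | 1 | NY
50 | 60 | 50 | LA
After WHERE (2 rows):
items.rank | items.yr | depts.rank | depts.city
1 | 9 | 1 | NY
50 | 60 | 50 | LA
After SELECT (2 rows):
items.rank | depts.city
1 | NY
50 | LA

== RESULT ==
items.rank | depts.city
1 | NY
50 | LA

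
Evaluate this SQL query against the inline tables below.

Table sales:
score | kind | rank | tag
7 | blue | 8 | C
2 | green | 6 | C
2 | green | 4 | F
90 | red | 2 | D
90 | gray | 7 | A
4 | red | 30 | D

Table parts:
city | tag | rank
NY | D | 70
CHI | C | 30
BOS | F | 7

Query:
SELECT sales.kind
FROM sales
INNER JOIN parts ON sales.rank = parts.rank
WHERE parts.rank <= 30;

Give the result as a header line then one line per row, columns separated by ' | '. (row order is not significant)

== RESULT ==
sales.kind
gray
red

Derivation:
After JOIN parts (2 rows):
sales.score | sales.kind | sales.rank | sales.tag | parts.city | parts.tag | parts.rank
90 | gray | 7 | A | BOS | F | 7
4 | red | 30 | D | CHI | C | 30
After WHERE (2 rows):
sales.score | sales.kind | sales.rank | sales.tag | parts.city | parts.tag | parts.rank
90 | gray | 7 | A | BOS | F | 7
4 | red | 30 | D | CHI | C | 30
After SELECT (2 rows):
sales.kind
gray
red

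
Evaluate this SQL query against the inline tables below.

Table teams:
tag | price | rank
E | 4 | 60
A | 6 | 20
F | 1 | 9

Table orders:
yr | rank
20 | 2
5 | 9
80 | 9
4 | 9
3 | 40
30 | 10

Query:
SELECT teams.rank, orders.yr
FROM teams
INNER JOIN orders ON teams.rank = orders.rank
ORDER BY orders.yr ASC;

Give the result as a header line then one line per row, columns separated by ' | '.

== RESULT ==
teams.rank | orders.yr
9 | 4
9 | 5
9 | 80

Derivation:
After JOIN orders (3 rows):
teams.tag | teams.price | teams.rank | orders.yr | orders.rank
F | 1 | 9 | 5 | 9
F | 1 | 9 | 80 | 9
F | 1 | 9 | 4 | 9
After SELECT (3 rows):
teams.rank | orders.yr
9 | 5
9 | 80
9 | 4
After ORDER BY (3 rows):
teams.rank | orders.yr
9 | 4
9 | 5
9 | 80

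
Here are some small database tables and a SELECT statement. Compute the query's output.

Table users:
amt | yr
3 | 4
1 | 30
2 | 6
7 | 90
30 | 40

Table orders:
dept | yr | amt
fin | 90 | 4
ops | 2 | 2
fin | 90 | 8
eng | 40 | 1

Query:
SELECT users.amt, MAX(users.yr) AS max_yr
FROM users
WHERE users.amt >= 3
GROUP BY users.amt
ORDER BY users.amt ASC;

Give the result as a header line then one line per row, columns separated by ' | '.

After WHERE (3 rows):
users.amt | users.yr
3 | 4
7 | 90
30 | 40
After GROUP BY (3 rows):
users.amt | max_yr
3 | 4
7 | 90
30 | 40
After ORDER BY (3 rows):
users.amt | max_yr
3 | 4
7 | 90
30 | 40

== RESULT ==
users.amt | max_yr
3 | 4
7 | 90
30 | 40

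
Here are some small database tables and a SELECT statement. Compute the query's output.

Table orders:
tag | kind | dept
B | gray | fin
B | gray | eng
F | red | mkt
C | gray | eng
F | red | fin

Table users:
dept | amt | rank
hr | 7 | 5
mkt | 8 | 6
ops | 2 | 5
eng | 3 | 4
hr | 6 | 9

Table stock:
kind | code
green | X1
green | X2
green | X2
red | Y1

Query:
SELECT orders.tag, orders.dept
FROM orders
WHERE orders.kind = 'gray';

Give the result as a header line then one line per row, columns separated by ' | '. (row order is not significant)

After WHERE (3 rows):
orders.tag | orders.kind | orders.dept
B | gray | fin
B | gray | eng
C | gray | eng
After SELECT (3 rows):
orders.tag | orders.dept
B | fin
B | eng
C | eng

== RESULT ==
orders.tag | orders.dept
B | fin
B | eng
C | eng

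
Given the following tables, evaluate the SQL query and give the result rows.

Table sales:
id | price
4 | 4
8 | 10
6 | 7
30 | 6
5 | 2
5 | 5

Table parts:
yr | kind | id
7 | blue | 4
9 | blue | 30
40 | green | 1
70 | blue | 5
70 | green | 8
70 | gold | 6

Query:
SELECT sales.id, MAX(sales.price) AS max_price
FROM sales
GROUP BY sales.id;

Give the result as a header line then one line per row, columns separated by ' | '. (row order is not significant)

After GROUP BY (5 rows):
sales.id | max_price
4 | 4
8 | 10
6 | 7
30 | 6
5 | 5

== RESULT ==
sales.id | max_price
4 | 4
8 | 10
6 | 7
30 | 6
5 | 5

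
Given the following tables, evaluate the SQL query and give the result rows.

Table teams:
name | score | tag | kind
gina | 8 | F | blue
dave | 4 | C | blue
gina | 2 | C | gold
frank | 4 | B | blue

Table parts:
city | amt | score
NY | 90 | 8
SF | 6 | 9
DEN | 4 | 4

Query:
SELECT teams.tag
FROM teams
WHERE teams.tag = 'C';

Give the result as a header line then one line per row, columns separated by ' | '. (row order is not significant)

== RESULT ==
teams.tag
C
C

Derivation:
After WHERE (2 rows):
teams.name | teams.score | teams.tag | teams.kind
dave | 4 | C | blue
gina | 2 | C | gold
After SELECT (2 rows):
teams.tag
C
C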